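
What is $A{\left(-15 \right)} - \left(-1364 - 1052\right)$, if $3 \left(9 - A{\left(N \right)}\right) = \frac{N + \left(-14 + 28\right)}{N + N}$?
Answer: $\frac{218249}{90} \approx 2425.0$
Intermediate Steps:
$A{\left(N \right)} = 9 - \frac{14 + N}{6 N}$ ($A{\left(N \right)} = 9 - \frac{\left(N + \left(-14 + 28\right)\right) \frac{1}{N + N}}{3} = 9 - \frac{\left(N + 14\right) \frac{1}{2 N}}{3} = 9 - \frac{\left(14 + N\right) \frac{1}{2 N}}{3} = 9 - \frac{\frac{1}{2} \frac{1}{N} \left(14 + N\right)}{3} = 9 - \frac{14 + N}{6 N}$)
$A{\left(-15 \right)} - \left(-1364 - 1052\right) = \frac{-14 + 53 \left(-15\right)}{6 \left(-15\right)} - \left(-1364 - 1052\right) = \frac{1}{6} \left(- \frac{1}{15}\right) \left(-14 - 795\right) - -2416 = \frac{1}{6} \left(- \frac{1}{15}\right) \left(-809\right) + 2416 = \frac{809}{90} + 2416 = \frac{218249}{90}$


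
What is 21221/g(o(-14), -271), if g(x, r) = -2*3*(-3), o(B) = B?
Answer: 21221/18 ≈ 1178.9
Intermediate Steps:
g(x, r) = 18 (g(x, r) = -6*(-3) = 18)
21221/g(o(-14), -271) = 21221/18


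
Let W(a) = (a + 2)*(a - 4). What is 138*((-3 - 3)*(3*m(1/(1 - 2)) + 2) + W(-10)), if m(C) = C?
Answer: 16284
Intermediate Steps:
W(a) = (-4 + a)*(2 + a) (W(a) = (2 + a)*(-4 + a) = (-4 + a)*(2 + a))
138*((-3 - 3)*(3*m(1/(1 - 2)) + 2) + W(-10)) = 138*((-3 - 3)*(3/(1 - 2) + 2) + (-8 + (-10)² - 2*(-10))) = 138*(-6*(3/(-1) + 2) + (-8 + 100 + 20)) = 138*(-6*(3*(-1) + 2) + 112) = 138*(-6*(-3 + 2) + 112) = 138*(-6*(-1) + 112) = 138*(6 + 112) = 138*118 = 16284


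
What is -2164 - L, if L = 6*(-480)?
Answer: 716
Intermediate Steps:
L = -2880
-2164 - L = -2164 - 1*(-2880) = -2164 + 2880 = 716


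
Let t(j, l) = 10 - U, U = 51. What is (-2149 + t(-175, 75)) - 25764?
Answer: -27954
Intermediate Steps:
t(j, l) = -41 (t(j, l) = 10 - 1*51 = 10 - 51 = -41)
(-2149 + t(-175, 75)) - 25764 = (-2149 - 41) - 25764 = -2190 - 25764 = -27954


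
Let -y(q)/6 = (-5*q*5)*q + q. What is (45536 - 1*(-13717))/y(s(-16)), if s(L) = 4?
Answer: 19751/792 ≈ 24.938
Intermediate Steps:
y(q) = -6*q + 150*q**2 (y(q) = -6*((-5*q*5)*q + q) = -6*((-25*q)*q + q) = -6*(-25*q**2 + q) = -6*(q - 25*q**2) = -6*q + 150*q**2)
(45536 - 1*(-13717))/y(s(-16)) = (45536 - 1*(-13717))/((6*4*(-1 + 25*4))) = (45536 + 13717)/((6*4*(-1 + 100))) = 59253/((6*4*99)) = 59253/2376 = 59253*(1/2376) = 19751/792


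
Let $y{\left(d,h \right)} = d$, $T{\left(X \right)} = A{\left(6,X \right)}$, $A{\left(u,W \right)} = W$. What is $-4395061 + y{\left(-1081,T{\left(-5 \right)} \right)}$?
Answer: $-4396142$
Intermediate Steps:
$T{\left(X \right)} = X$
$-4395061 + y{\left(-1081,T{\left(-5 \right)} \right)} = -4395061 - 1081 = -4396142$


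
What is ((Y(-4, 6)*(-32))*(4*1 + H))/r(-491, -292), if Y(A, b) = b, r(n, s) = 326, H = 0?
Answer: -384/163 ≈ -2.3558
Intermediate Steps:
((Y(-4, 6)*(-32))*(4*1 + H))/r(-491, -292) = ((6*(-32))*(4*1 + 0))/326 = -192*(4 + 0)*(1/326) = -192*4*(1/326) = -768*1/326 = -384/163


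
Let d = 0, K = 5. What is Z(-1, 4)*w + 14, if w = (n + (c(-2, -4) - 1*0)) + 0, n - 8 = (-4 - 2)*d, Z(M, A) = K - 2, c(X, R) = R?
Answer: 26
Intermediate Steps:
Z(M, A) = 3 (Z(M, A) = 5 - 2 = 3)
n = 8 (n = 8 + (-4 - 2)*0 = 8 - 6*0 = 8 + 0 = 8)
w = 4 (w = (8 + (-4 - 1*0)) + 0 = (8 + (-4 + 0)) + 0 = (8 - 4) + 0 = 4 + 0 = 4)
Z(-1, 4)*w + 14 = 3*4 + 14 = 12 + 14 = 26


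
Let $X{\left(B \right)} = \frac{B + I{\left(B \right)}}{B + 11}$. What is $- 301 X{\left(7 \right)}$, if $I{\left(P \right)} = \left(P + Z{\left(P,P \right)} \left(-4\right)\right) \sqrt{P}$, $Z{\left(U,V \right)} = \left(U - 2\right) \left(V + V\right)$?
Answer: $- \frac{2107}{18} + \frac{27391 \sqrt{7}}{6} \approx 11961.0$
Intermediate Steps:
$Z{\left(U,V \right)} = 2 V \left(-2 + U\right)$ ($Z{\left(U,V \right)} = \left(-2 + U\right) 2 V = 2 V \left(-2 + U\right)$)
$I{\left(P \right)} = \sqrt{P} \left(P - 8 P \left(-2 + P\right)\right)$ ($I{\left(P \right)} = \left(P + 2 P \left(-2 + P\right) \left(-4\right)\right) \sqrt{P} = \left(P - 8 P \left(-2 + P\right)\right) \sqrt{P} = \sqrt{P} \left(P - 8 P \left(-2 + P\right)\right)$)
$X{\left(B \right)} = \frac{B + B^{\frac{3}{2}} \left(17 - 8 B\right)}{11 + B}$ ($X{\left(B \right)} = \frac{B + B^{\frac{3}{2}} \left(17 - 8 B\right)}{B + 11} = \frac{B + B^{\frac{3}{2}} \left(17 - 8 B\right)}{11 + B}$)
$- 301 X{\left(7 \right)} = - 301 \frac{7 + 7^{\frac{3}{2}} \left(17 - 56\right)}{11 + 7} = - 301 \frac{7 + 7 \sqrt{7} \left(17 - 56\right)}{18} = - 301 \frac{7 + 7 \sqrt{7} \left(-39\right)}{18} = - 301 \frac{7 - 273 \sqrt{7}}{18} = - 301 \left(\frac{7}{18} - \frac{91 \sqrt{7}}{6}\right) = - \frac{2107}{18} + \frac{27391 \sqrt{7}}{6}$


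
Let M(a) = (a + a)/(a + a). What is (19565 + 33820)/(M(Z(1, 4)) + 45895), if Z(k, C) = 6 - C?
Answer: 53385/45896 ≈ 1.1632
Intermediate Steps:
M(a) = 1 (M(a) = (2*a)/((2*a)) = (2*a)*(1/(2*a)) = 1)
(19565 + 33820)/(M(Z(1, 4)) + 45895) = (19565 + 33820)/(1 + 45895) = 53385/45896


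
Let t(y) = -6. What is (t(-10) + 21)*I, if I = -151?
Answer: -2265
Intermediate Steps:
(t(-10) + 21)*I = (-6 + 21)*(-151) = 15*(-151) = -2265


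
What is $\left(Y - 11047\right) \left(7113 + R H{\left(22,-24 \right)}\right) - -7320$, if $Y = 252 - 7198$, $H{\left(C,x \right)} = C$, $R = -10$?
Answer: $-124018429$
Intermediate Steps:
$Y = -6946$
$\left(Y - 11047\right) \left(7113 + R H{\left(22,-24 \right)}\right) - -7320 = \left(-6946 - 11047\right) \left(7113 - 220\right) - -7320 = \left(-6946 - 11047\right) \left(7113 - 220\right) + 7320 = \left(-6946 - 11047\right) 6893 + 7320 = \left(-17993\right) 6893 + 7320 = -124025749 + 7320 = -124018429$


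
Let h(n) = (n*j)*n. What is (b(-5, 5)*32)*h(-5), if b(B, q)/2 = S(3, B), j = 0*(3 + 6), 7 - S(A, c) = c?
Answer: 0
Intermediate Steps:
S(A, c) = 7 - c
j = 0 (j = 0*9 = 0)
b(B, q) = 14 - 2*B (b(B, q) = 2*(7 - B) = 14 - 2*B)
h(n) = 0 (h(n) = (n*0)*n = 0*n = 0)
(b(-5, 5)*32)*h(-5) = ((14 - 2*(-5))*32)*0 = ((14 + 10)*32)*0 = (24*32)*0 = 768*0 = 0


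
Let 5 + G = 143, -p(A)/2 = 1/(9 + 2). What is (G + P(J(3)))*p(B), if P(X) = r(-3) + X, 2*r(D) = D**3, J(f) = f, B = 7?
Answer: -255/11 ≈ -23.182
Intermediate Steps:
p(A) = -2/11 (p(A) = -2/(9 + 2) = -2/11)
G = 138 (G = -5 + 143 = 138)
r(D) = D**3/2
P(X) = -27/2 + X (P(X) = (1/2)*(-3)**3 + X = (1/2)*(-27) + X = -27/2 + X)
(G + P(J(3)))*p(B) = (138 + (-27/2 + 3))*(-2/11) = (138 - 21/2)*(-2/11) = (255/2)*(-2/11) = -255/11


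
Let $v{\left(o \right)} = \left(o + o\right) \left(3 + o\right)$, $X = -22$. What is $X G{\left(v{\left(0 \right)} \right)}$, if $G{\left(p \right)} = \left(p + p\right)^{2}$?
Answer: $0$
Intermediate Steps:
$v{\left(o \right)} = 2 o \left(3 + o\right)$
$G{\left(p \right)} = 4 p^{2}$ ($G{\left(p \right)} = \left(2 p\right)^{2} = 4 p^{2}$)
$X G{\left(v{\left(0 \right)} \right)} = - 22 \cdot 4 \left(2 \cdot 0 \left(3 + 0\right)\right)^{2} = - 22 \cdot 4 \left(2 \cdot 0 \cdot 3\right)^{2} = - 22 \cdot 4 \cdot 0^{2} = - 22 \cdot 4 \cdot 0 = \left(-22\right) 0 = 0$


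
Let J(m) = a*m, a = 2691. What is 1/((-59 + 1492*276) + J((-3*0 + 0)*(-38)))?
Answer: 1/411733 ≈ 2.4288e-6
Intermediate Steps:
J(m) = 2691*m
1/((-59 + 1492*276) + J((-3*0 + 0)*(-38))) = 1/((-59 + 1492*276) + 2691*((-3*0 + 0)*(-38))) = 1/((-59 + 411792) + 2691*((0 + 0)*(-38))) = 1/(411733 + 2691*(0*(-38))) = 1/(411733 + 2691*0) = 1/(411733 + 0) = 1/411733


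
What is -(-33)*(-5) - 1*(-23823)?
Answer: 23658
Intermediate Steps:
-(-33)*(-5) - 1*(-23823) = -1*165 + 23823 = -165 + 23823 = 23658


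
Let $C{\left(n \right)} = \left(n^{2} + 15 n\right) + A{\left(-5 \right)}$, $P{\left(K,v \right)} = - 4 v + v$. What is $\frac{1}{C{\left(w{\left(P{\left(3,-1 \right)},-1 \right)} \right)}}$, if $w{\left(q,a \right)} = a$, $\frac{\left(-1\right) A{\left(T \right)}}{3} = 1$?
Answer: $- \frac{1}{17} \approx -0.058824$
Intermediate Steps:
$A{\left(T \right)} = -3$ ($A{\left(T \right)} = \left(-3\right) 1 = -3$)
$P{\left(K,v \right)} = - 3 v$
$C{\left(n \right)} = -3 + n^{2} + 15 n$ ($C{\left(n \right)} = \left(n^{2} + 15 n\right) - 3 = -3 + n^{2} + 15 n$)
$\frac{1}{C{\left(w{\left(P{\left(3,-1 \right)},-1 \right)} \right)}} = \frac{1}{-3 + \left(-1\right)^{2} + 15 \left(-1\right)} = \frac{1}{-3 + 1 - 15} = \frac{1}{-17} = - \frac{1}{17}$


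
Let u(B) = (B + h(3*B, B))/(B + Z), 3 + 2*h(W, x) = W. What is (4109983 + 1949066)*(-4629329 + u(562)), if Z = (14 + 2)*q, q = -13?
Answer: -6619636505306375/236 ≈ -2.8049e+13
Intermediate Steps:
h(W, x) = -3/2 + W/2
Z = -208 (Z = (14 + 2)*(-13) = 16*(-13) = -208)
u(B) = (-3/2 + 5*B/2)/(-208 + B) (u(B) = (B + (-3/2 + (3*B)/2))/(B - 208) = (B + (-3/2 + 3*B/2))/(-208 + B) = (-3/2 + 5*B/2)/(-208 + B))
(4109983 + 1949066)*(-4629329 + u(562)) = (4109983 + 1949066)*(-4629329 + (-3 + 5*562)/(2*(-208 + 562))) = 6059049*(-4629329 + (½)*(-3 + 2810)/354) = 6059049*(-4629329 + (½)*(1/354)*2807) = 6059049*(-4629329 + 2807/708) = 6059049*(-3277562125/708) = -6619636505306375/236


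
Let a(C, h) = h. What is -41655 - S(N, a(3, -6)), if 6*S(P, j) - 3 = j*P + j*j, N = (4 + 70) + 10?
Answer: -83155/2 ≈ -41578.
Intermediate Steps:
N = 84 (N = 74 + 10 = 84)
S(P, j) = ½ + j²/6 + P*j/6 (S(P, j) = ½ + (j*P + j*j)/6 = ½ + (P*j + j²)/6 = ½ + (j² + P*j)/6 = ½ + (j²/6 + P*j/6) = ½ + j²/6 + P*j/6)
-41655 - S(N, a(3, -6)) = -41655 - (½ + (⅙)*(-6)² + (⅙)*84*(-6)) = -41655 - (½ + (⅙)*36 - 84) = -41655 - (½ + 6 - 84) = -41655 - 1*(-155/2) = -41655 + 155/2 = -83155/2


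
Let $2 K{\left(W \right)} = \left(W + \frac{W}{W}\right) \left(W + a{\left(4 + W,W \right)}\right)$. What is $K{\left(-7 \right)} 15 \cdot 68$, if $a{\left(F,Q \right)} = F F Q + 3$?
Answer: $205020$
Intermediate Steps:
$a{\left(F,Q \right)} = 3 + Q F^{2}$ ($a{\left(F,Q \right)} = F^{2} Q + 3 = Q F^{2} + 3 = 3 + Q F^{2}$)
$K{\left(W \right)} = \frac{\left(1 + W\right) \left(3 + W + W \left(4 + W\right)^{2}\right)}{2}$ ($K{\left(W \right)} = \frac{\left(W + \frac{W}{W}\right) \left(W + \left(3 + W \left(4 + W\right)^{2}\right)\right)}{2} = \frac{\left(W + 1\right) \left(3 + W + W \left(4 + W\right)^{2}\right)}{2} = \frac{\left(1 + W\right) \left(3 + W + W \left(4 + W\right)^{2}\right)}{2}$)
$K{\left(-7 \right)} 15 \cdot 68 = \left(\frac{3}{2} + \frac{\left(-7\right)^{4}}{2} + 10 \left(-7\right) + \frac{9 \left(-7\right)^{3}}{2} + \frac{25 \left(-7\right)^{2}}{2}\right) 15 \cdot 68 = \left(\frac{3}{2} + \frac{1}{2} \cdot 2401 - 70 + \frac{9}{2} \left(-343\right) + \frac{25}{2} \cdot 49\right) 15 \cdot 68 = \left(\frac{3}{2} + \frac{2401}{2} - 70 - \frac{3087}{2} + \frac{1225}{2}\right) 15 \cdot 68 = 201 \cdot 15 \cdot 68 = 3015 \cdot 68 = 205020$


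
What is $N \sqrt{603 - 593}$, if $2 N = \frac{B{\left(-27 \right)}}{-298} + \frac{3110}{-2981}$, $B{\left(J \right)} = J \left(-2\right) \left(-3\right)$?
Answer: $- \frac{221929 \sqrt{10}}{888338} \approx -0.79002$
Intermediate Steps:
$B{\left(J \right)} = 6 J$ ($B{\left(J \right)} = - 2 J \left(-3\right) = 6 J$)
$N = - \frac{221929}{888338}$ ($N = \frac{\frac{6 \left(-27\right)}{-298} + \frac{3110}{-2981}}{2} = \frac{\left(-162\right) \left(- \frac{1}{298}\right) + 3110 \left(- \frac{1}{2981}\right)}{2} = \frac{\frac{81}{149} - \frac{3110}{2981}}{2} = \frac{1}{2} \left(- \frac{221929}{444169}\right) = - \frac{221929}{888338} \approx -0.24983$)
$N \sqrt{603 - 593} = - \frac{221929 \sqrt{603 - 593}}{888338} = - \frac{221929 \sqrt{10}}{888338}$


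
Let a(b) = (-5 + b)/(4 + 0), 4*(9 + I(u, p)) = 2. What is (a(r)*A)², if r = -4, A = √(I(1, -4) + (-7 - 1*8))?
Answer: -3807/32 ≈ -118.97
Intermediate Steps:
I(u, p) = -17/2 (I(u, p) = -9 + (¼)*2 = -9 + ½ = -17/2)
A = I*√94/2 (A = √(-17/2 + (-7 - 1*8)) = √(-17/2 + (-7 - 8)) = √(-17/2 - 15) = √(-47/2) = I*√94/2 ≈ 4.8477*I)
a(b) = -5/4 + b/4 (a(b) = (-5 + b)/4 = (-5 + b)*(¼) = -5/4 + b/4)
(a(r)*A)² = ((-5/4 + (¼)*(-4))*(I*√94/2))² = ((-5/4 - 1)*(I*√94/2))² = (-9*I*√94/8)² = -3807/32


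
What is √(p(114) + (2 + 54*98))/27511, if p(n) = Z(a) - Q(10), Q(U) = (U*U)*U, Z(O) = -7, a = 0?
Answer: √4287/27511 ≈ 0.0023800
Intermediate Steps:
Q(U) = U³ (Q(U) = U²*U = U³)
p(n) = -1007 (p(n) = -7 - 1*10³ = -7 - 1*1000 = -7 - 1000 = -1007)
√(p(114) + (2 + 54*98))/27511 = √(-1007 + (2 + 54*98))/27511 = √(-1007 + (2 + 5292))*(1/27511) = √(-1007 + 5294)*(1/27511) = √4287*(1/27511) = √4287/27511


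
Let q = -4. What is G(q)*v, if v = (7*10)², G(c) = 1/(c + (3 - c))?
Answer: 4900/3 ≈ 1633.3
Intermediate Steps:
G(c) = ⅓ (G(c) = 1/3 = ⅓)
v = 4900 (v = 70² = 4900)
G(q)*v = (⅓)*4900 = 4900/3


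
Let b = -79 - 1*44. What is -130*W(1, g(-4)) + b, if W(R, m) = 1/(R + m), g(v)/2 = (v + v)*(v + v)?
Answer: -15997/129 ≈ -124.01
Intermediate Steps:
g(v) = 8*v² (g(v) = 2*((v + v)*(v + v)) = 2*((2*v)*(2*v)) = 2*(4*v²) = 8*v²)
b = -123 (b = -79 - 44 = -123)
-130*W(1, g(-4)) + b = -130/(1 + 8*(-4)²) - 123 = -130/(1 + 8*16) - 123 = -130/(1 + 128) - 123 = -130/129 - 123 = -15997/129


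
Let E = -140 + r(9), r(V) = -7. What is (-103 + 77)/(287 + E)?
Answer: -13/70 ≈ -0.18571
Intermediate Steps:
E = -147 (E = -140 - 7 = -147)
(-103 + 77)/(287 + E) = (-103 + 77)/(287 - 147) = -26/140 = -26*1/140 = -13/70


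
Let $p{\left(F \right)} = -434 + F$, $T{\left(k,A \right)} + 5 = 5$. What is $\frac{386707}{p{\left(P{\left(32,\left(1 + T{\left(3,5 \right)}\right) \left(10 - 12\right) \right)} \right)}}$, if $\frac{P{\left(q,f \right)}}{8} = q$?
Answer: $- \frac{386707}{178} \approx -2172.5$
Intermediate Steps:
$T{\left(k,A \right)} = 0$ ($T{\left(k,A \right)} = -5 + 5 = 0$)
$P{\left(q,f \right)} = 8 q$
$\frac{386707}{p{\left(P{\left(32,\left(1 + T{\left(3,5 \right)}\right) \left(10 - 12\right) \right)} \right)}} = \frac{386707}{-434 + 8 \cdot 32} = \frac{386707}{-434 + 256} = \frac{386707}{-178} = 386707 \left(- \frac{1}{178}\right) = - \frac{386707}{178}$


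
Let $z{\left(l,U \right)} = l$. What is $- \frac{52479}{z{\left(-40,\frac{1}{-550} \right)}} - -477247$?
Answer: $\frac{19142359}{40} \approx 4.7856 \cdot 10^{5}$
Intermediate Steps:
$- \frac{52479}{z{\left(-40,\frac{1}{-550} \right)}} - -477247 = - \frac{52479}{-40} - -477247 = \left(-52479\right) \left(- \frac{1}{40}\right) + 477247 = \frac{52479}{40} + 477247 = \frac{19142359}{40}$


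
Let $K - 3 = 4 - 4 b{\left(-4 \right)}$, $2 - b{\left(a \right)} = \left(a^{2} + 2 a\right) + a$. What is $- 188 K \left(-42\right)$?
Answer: $118440$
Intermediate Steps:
$b{\left(a \right)} = 2 - a^{2} - 3 a$ ($b{\left(a \right)} = 2 - \left(\left(a^{2} + 2 a\right) + a\right) = 2 - \left(a^{2} + 3 a\right) = 2 - a^{2} - 3 a$)
$K = 15$ ($K = 3 - \left(-4 + 4 \left(2 - \left(-4\right)^{2} - -12\right)\right) = 3 - \left(-4 + 4 \left(2 - 16 + 12\right)\right) = 3 + \left(4 - -8\right) = 3 + \left(4 + 8\right) = 3 + 12 = 15$)
$- 188 K \left(-42\right) = \left(-188\right) 15 \left(-42\right) = \left(-2820\right) \left(-42\right) = 118440$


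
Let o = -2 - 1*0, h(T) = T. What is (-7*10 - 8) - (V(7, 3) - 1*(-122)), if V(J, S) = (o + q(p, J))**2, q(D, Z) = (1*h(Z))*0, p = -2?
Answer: -204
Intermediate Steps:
o = -2 (o = -2 + 0 = -2)
q(D, Z) = 0 (q(D, Z) = (1*Z)*0 = Z*0 = 0)
V(J, S) = 4 (V(J, S) = (-2 + 0)**2 = (-2)**2 = 4)
(-7*10 - 8) - (V(7, 3) - 1*(-122)) = (-7*10 - 8) - (4 - 1*(-122)) = (-70 - 8) - (4 + 122) = -78 - 1*126 = -78 - 126 = -204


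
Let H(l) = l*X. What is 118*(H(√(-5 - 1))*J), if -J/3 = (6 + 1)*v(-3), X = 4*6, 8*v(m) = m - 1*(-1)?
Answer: 14868*I*√6 ≈ 36419.0*I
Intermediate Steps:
v(m) = ⅛ + m/8 (v(m) = (m - 1*(-1))/8 = (m + 1)/8 = (1 + m)/8 = ⅛ + m/8)
X = 24
J = 21/4 (J = -3*(6 + 1)*(⅛ + (⅛)*(-3)) = -21*(⅛ - 3/8) = -21*(-1)/4 = -3*(-7/4) = 21/4 ≈ 5.2500)
H(l) = 24*l (H(l) = l*24 = 24*l)
118*(H(√(-5 - 1))*J) = 118*((24*√(-5 - 1))*(21/4)) = 118*((24*√(-6))*(21/4)) = 118*((24*(I*√6))*(21/4)) = 118*((24*I*√6)*(21/4)) = 118*(126*I*√6) = 14868*I*√6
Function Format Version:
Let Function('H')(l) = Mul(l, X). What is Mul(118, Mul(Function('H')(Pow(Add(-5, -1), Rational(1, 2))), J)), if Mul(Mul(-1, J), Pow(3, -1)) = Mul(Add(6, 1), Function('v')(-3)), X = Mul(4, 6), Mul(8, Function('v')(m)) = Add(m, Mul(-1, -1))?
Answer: Mul(14868, I, Pow(6, Rational(1, 2))) ≈ Mul(36419., I)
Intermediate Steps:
Function('v')(m) = Add(Rational(1, 8), Mul(Rational(1, 8), m)) (Function('v')(m) = Mul(Rational(1, 8), Add(m, Mul(-1, -1))) = Mul(Rational(1, 8), Add(m, 1)) = Mul(Rational(1, 8), Add(1, m)) = Add(Rational(1, 8), Mul(Rational(1, 8), m)))
X = 24
J = Rational(21, 4) (J = Mul(-3, Mul(Add(6, 1), Add(Rational(1, 8), Mul(Rational(1, 8), -3)))) = Mul(-3, Mul(7, Add(Rational(1, 8), Rational(-3, 8)))) = Mul(-3, Mul(7, Rational(-1, 4))) = Mul(-3, Rational(-7, 4)) = Rational(21, 4) ≈ 5.2500)
Function('H')(l) = Mul(24, l) (Function('H')(l) = Mul(l, 24) = Mul(24, l))
Mul(118, Mul(Function('H')(Pow(Add(-5, -1), Rational(1, 2))), J)) = Mul(118, Mul(Mul(24, Pow(Add(-5, -1), Rational(1, 2))), Rational(21, 4))) = Mul(118, Mul(Mul(24, Pow(-6, Rational(1, 2))), Rational(21, 4))) = Mul(118, Mul(Mul(24, Mul(I, Pow(6, Rational(1, 2)))), Rational(21, 4))) = Mul(118, Mul(Mul(24, I, Pow(6, Rational(1, 2))), Rational(21, 4))) = Mul(118, Mul(126, I, Pow(6, Rational(1, 2)))) = Mul(14868, I, Pow(6, Rational(1, 2)))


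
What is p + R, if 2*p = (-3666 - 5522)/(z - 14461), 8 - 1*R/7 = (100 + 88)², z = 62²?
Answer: -2626131590/10617 ≈ -2.4735e+5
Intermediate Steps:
z = 3844
R = -247352 (R = 56 - 7*(100 + 88)² = 56 - 7*188² = 56 - 7*35344 = 56 - 247408 = -247352)
p = 4594/10617 (p = ((-3666 - 5522)/(3844 - 14461))/2 = (-9188/(-10617))/2 = (-9188*(-1/10617))/2 = (½)*(9188/10617) = 4594/10617 ≈ 0.43270)
p + R = 4594/10617 - 247352 = -2626131590/10617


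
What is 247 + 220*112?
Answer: 24887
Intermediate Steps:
247 + 220*112 = 247 + 24640 = 24887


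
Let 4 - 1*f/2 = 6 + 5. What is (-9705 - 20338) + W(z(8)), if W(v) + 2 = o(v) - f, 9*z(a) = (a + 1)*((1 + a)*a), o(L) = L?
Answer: -29959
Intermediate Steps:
f = -14 (f = 8 - 2*(6 + 5) = 8 - 2*11 = 8 - 22 = -14)
z(a) = a*(1 + a)²/9 (z(a) = ((a + 1)*((1 + a)*a))/9 = ((1 + a)*(a*(1 + a)))/9 = (a*(1 + a)²)/9 = a*(1 + a)²/9)
W(v) = 12 + v (W(v) = -2 + (v - 1*(-14)) = -2 + (v + 14) = -2 + (14 + v) = 12 + v)
(-9705 - 20338) + W(z(8)) = (-9705 - 20338) + (12 + (⅑)*8*(1 + 8)²) = -30043 + (12 + (⅑)*8*9²) = -30043 + (12 + (⅑)*8*81) = -30043 + (12 + 72) = -30043 + 84 = -29959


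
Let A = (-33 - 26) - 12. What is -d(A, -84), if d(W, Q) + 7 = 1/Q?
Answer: 589/84 ≈ 7.0119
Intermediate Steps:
A = -71 (A = -59 - 12 = -71)
d(W, Q) = -7 + 1/Q
-d(A, -84) = -(-7 + 1/(-84)) = -(-7 - 1/84) = -1*(-589/84) = 589/84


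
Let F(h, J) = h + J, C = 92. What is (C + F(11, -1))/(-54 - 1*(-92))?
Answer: 51/19 ≈ 2.6842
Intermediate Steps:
F(h, J) = J + h
(C + F(11, -1))/(-54 - 1*(-92)) = (92 + (-1 + 11))/(-54 - 1*(-92)) = (92 + 10)/(-54 + 92) = 102/38 = (1/38)*102 = 51/19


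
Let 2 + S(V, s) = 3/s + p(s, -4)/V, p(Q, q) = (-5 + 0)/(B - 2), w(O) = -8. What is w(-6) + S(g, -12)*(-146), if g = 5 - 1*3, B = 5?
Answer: 2653/6 ≈ 442.17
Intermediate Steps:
g = 2 (g = 5 - 3 = 2)
p(Q, q) = -5/3 (p(Q, q) = (-5 + 0)/(5 - 2) = -5/3)
S(V, s) = -2 + 3/s - 5/(3*V) (S(V, s) = -2 + (3/s - 5/(3*V)) = -2 + 3/s - 5/(3*V))
w(-6) + S(g, -12)*(-146) = -8 + (-2 + 3/(-12) - 5/3/2)*(-146) = -8 + (-2 + 3*(-1/12) - 5/3*½)*(-146) = -8 + (-2 - ¼ - ⅚)*(-146) = -8 - 37/12*(-146) = -8 + 2701/6 = 2653/6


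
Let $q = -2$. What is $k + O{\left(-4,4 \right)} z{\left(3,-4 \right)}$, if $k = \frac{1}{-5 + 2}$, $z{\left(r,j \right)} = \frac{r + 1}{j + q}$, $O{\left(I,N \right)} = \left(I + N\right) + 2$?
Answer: $- \frac{5}{3} \approx -1.6667$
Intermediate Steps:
$O{\left(I,N \right)} = 2 + I + N$
$z{\left(r,j \right)} = \frac{1 + r}{-2 + j}$ ($z{\left(r,j \right)} = \frac{r + 1}{j - 2} = \frac{1 + r}{-2 + j}$)
$k = - \frac{1}{3}$ ($k = \frac{1}{-3} = - \frac{1}{3} \approx -0.33333$)
$k + O{\left(-4,4 \right)} z{\left(3,-4 \right)} = - \frac{1}{3} + \left(2 - 4 + 4\right) \frac{1 + 3}{-2 - 4} = - \frac{1}{3} + 2 \frac{1}{-6} \cdot 4 = - \frac{1}{3} + 2 \left(\left(- \frac{1}{6}\right) 4\right) = - \frac{1}{3} + 2 \left(- \frac{2}{3}\right) = - \frac{1}{3} - \frac{4}{3} = - \frac{5}{3}$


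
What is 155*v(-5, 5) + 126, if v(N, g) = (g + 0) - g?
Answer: 126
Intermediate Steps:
v(N, g) = 0 (v(N, g) = g - g = 0)
155*v(-5, 5) + 126 = 155*0 + 126 = 0 + 126 = 126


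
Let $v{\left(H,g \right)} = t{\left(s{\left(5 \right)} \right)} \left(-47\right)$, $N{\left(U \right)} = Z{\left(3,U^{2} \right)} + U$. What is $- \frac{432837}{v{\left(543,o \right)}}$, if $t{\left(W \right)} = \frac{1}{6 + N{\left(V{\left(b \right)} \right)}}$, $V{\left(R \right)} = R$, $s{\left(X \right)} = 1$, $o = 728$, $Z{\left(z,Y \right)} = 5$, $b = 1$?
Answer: $\frac{5194044}{47} \approx 1.1051 \cdot 10^{5}$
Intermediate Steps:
$N{\left(U \right)} = 5 + U$
$t{\left(W \right)} = \frac{1}{12}$ ($t{\left(W \right)} = \frac{1}{6 + \left(5 + 1\right)} = \frac{1}{6 + 6} = \frac{1}{12}$)
$v{\left(H,g \right)} = - \frac{47}{12}$ ($v{\left(H,g \right)} = \frac{1}{12} \left(-47\right) = - \frac{47}{12}$)
$- \frac{432837}{v{\left(543,o \right)}} = - \frac{432837}{- \frac{47}{12}} = \left(-432837\right) \left(- \frac{12}{47}\right) = \frac{5194044}{47}$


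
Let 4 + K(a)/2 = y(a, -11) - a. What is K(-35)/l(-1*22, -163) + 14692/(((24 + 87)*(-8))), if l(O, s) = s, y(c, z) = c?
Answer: -596923/36186 ≈ -16.496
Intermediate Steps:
K(a) = -8 (K(a) = -8 + 2*(a - a) = -8 + 2*0 = -8 + 0 = -8)
K(-35)/l(-1*22, -163) + 14692/(((24 + 87)*(-8))) = -8/(-163) + 14692/(((24 + 87)*(-8))) = -8*(-1/163) + 14692/((111*(-8))) = 8/163 + 14692/(-888) = 8/163 + 14692*(-1/888) = 8/163 - 3673/222 = -596923/36186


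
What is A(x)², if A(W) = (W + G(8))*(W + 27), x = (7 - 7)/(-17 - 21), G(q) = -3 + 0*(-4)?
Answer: 6561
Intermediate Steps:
G(q) = -3 (G(q) = -3 + 0 = -3)
x = 0 (x = 0/(-38) = 0*(-1/38) = 0)
A(W) = (-3 + W)*(27 + W) (A(W) = (W - 3)*(W + 27) = (-3 + W)*(27 + W))
A(x)² = (-81 + 0² + 24*0)² = (-81 + 0 + 0)² = (-81)² = 6561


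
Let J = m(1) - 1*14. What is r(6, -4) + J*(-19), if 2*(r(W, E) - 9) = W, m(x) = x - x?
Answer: 278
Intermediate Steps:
m(x) = 0
r(W, E) = 9 + W/2
J = -14 (J = 0 - 1*14 = 0 - 14 = -14)
r(6, -4) + J*(-19) = (9 + (1/2)*6) - 14*(-19) = (9 + 3) + 266 = 12 + 266 = 278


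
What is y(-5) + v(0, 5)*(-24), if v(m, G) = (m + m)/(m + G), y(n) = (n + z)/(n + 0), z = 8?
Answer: -⅗ ≈ -0.60000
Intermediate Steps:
y(n) = (8 + n)/n (y(n) = (n + 8)/(n + 0) = (8 + n)/n)
v(m, G) = 2*m/(G + m) (v(m, G) = (2*m)/(G + m) = 2*m/(G + m))
y(-5) + v(0, 5)*(-24) = (8 - 5)/(-5) + (2*0/(5 + 0))*(-24) = -⅕*3 + (2*0/5)*(-24) = -⅗ + (2*0*(⅕))*(-24) = -⅗ + 0*(-24) = -⅗ + 0 = -⅗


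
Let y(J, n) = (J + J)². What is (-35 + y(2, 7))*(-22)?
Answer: 418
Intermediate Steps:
y(J, n) = 4*J² (y(J, n) = (2*J)² = 4*J²)
(-35 + y(2, 7))*(-22) = (-35 + 4*2²)*(-22) = (-35 + 4*4)*(-22) = (-35 + 16)*(-22) = -19*(-22) = 418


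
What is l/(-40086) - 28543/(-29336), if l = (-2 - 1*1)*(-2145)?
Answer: 53077641/65331272 ≈ 0.81244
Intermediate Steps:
l = 6435 (l = (-2 - 1)*(-2145) = -3*(-2145) = 6435)
l/(-40086) - 28543/(-29336) = 6435/(-40086) - 28543/(-29336) = 6435*(-1/40086) - 28543*(-1/29336) = -715/4454 + 28543/29336 = 53077641/65331272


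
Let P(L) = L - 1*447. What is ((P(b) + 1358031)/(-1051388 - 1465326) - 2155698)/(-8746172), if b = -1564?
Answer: 678159586549/2751451689851 ≈ 0.24647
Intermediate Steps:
P(L) = -447 + L (P(L) = L - 447 = -447 + L)
((P(b) + 1358031)/(-1051388 - 1465326) - 2155698)/(-8746172) = (((-447 - 1564) + 1358031)/(-1051388 - 1465326) - 2155698)/(-8746172) = ((-2011 + 1358031)/(-2516714) - 2155698)*(-1/8746172) = (1356020*(-1/2516714) - 2155698)*(-1/8746172) = (-678010/1258357 - 2155698)*(-1/8746172) = -2712638346196/1258357*(-1/8746172) = 678159586549/2751451689851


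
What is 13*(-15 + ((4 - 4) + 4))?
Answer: -143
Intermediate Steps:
13*(-15 + ((4 - 4) + 4)) = 13*(-15 + (0 + 4)) = 13*(-15 + 4) = 13*(-11) = -143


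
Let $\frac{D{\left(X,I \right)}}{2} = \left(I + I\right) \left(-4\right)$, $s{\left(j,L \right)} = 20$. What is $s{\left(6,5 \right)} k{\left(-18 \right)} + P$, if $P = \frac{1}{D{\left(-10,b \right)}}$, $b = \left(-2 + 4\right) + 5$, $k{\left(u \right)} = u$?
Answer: $- \frac{40321}{112} \approx -360.01$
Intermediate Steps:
$b = 7$ ($b = 2 + 5 = 7$)
$D{\left(X,I \right)} = - 16 I$ ($D{\left(X,I \right)} = 2 \left(I + I\right) \left(-4\right) = 2 \cdot 2 I \left(-4\right) = 2 \left(- 8 I\right) = - 16 I$)
$P = - \frac{1}{112}$ ($P = \frac{1}{\left(-16\right) 7} = \frac{1}{-112} = - \frac{1}{112} \approx -0.0089286$)
$s{\left(6,5 \right)} k{\left(-18 \right)} + P = 20 \left(-18\right) - \frac{1}{112} = -360 - \frac{1}{112} = - \frac{40321}{112}$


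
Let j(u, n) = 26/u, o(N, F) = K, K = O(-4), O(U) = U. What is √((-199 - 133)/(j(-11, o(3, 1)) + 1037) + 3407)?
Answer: 3*√49028608235/11381 ≈ 58.367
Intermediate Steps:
K = -4
o(N, F) = -4
√((-199 - 133)/(j(-11, o(3, 1)) + 1037) + 3407) = √((-199 - 133)/(26/(-11) + 1037) + 3407) = √(-332/(26*(-1/11) + 1037) + 3407) = √(-332/(-26/11 + 1037) + 3407) = √(-332/11381/11 + 3407) = √(-332*11/11381 + 3407) = √(-3652/11381 + 3407) = √(38771415/11381) = 3*√49028608235/11381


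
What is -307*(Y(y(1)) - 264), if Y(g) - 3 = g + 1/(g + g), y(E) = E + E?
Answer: 317745/4 ≈ 79436.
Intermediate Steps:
y(E) = 2*E
Y(g) = 3 + g + 1/(2*g) (Y(g) = 3 + (g + 1/(g + g)) = 3 + (g + 1/(2*g)) = 3 + g + 1/(2*g))
-307*(Y(y(1)) - 264) = -307*((3 + 2*1 + 1/(2*((2*1)))) - 264) = -307*((3 + 2 + (½)/2) - 264) = -307*((3 + 2 + (½)*(½)) - 264) = -307*((3 + 2 + ¼) - 264) = -307*(21/4 - 264) = -307*(-1035/4) = 317745/4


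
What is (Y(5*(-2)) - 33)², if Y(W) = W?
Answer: 1849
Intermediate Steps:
(Y(5*(-2)) - 33)² = (5*(-2) - 33)² = (-10 - 33)² = (-43)² = 1849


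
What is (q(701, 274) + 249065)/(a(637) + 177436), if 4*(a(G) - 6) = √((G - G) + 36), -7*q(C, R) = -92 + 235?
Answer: 3486624/2484209 ≈ 1.4035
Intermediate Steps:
q(C, R) = -143/7 (q(C, R) = -(-92 + 235)/7 = -⅐*143 = -143/7)
a(G) = 15/2 (a(G) = 6 + √((G - G) + 36)/4 = 6 + √(0 + 36)/4 = 6 + √36/4 = 6 + (¼)*6 = 6 + 3/2 = 15/2)
(q(701, 274) + 249065)/(a(637) + 177436) = (-143/7 + 249065)/(15/2 + 177436) = 1743312/(7*(354887/2)) = (1743312/7)*(2/354887) = 3486624/2484209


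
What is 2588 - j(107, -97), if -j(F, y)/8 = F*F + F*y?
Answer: 11148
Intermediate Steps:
j(F, y) = -8*F² - 8*F*y (j(F, y) = -8*(F*F + F*y) = -8*(F² + F*y) = -8*F² - 8*F*y)
2588 - j(107, -97) = 2588 - (-8)*107*(107 - 97) = 2588 - (-8)*107*10 = 2588 - 1*(-8560) = 2588 + 8560 = 11148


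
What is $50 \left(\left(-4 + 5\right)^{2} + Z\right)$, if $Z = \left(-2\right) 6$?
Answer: $-550$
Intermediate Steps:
$Z = -12$
$50 \left(\left(-4 + 5\right)^{2} + Z\right) = 50 \left(\left(-4 + 5\right)^{2} - 12\right) = 50 \left(1^{2} - 12\right) = 50 \left(1 - 12\right) = 50 \left(-11\right) = -550$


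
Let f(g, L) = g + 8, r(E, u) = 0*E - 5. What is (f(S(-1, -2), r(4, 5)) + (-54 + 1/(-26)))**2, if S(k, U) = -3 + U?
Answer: 1760929/676 ≈ 2604.9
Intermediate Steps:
r(E, u) = -5 (r(E, u) = 0 - 5 = -5)
f(g, L) = 8 + g
(f(S(-1, -2), r(4, 5)) + (-54 + 1/(-26)))**2 = ((8 + (-3 - 2)) + (-54 + 1/(-26)))**2 = ((8 - 5) + (-54 - 1/26))**2 = (3 - 1405/26)**2 = (-1327/26)**2 = 1760929/676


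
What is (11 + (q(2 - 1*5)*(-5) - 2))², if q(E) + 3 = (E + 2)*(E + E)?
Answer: 36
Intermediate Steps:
q(E) = -3 + 2*E*(2 + E) (q(E) = -3 + (E + 2)*(E + E) = -3 + (2 + E)*(2*E) = -3 + 2*E*(2 + E))
(11 + (q(2 - 1*5)*(-5) - 2))² = (11 + ((-3 + 2*(2 - 1*5)² + 4*(2 - 1*5))*(-5) - 2))² = (11 + ((-3 + 2*(2 - 5)² + 4*(2 - 5))*(-5) - 2))² = (11 + ((-3 + 2*(-3)² + 4*(-3))*(-5) - 2))² = (11 + ((-3 + 2*9 - 12)*(-5) - 2))² = (11 + ((-3 + 18 - 12)*(-5) - 2))² = (11 + (3*(-5) - 2))² = (11 + (-15 - 2))² = (11 - 17)² = (-6)² = 36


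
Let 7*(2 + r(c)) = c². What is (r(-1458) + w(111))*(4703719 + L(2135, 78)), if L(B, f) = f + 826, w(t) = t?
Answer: 1429215404903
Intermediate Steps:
L(B, f) = 826 + f
r(c) = -2 + c²/7
(r(-1458) + w(111))*(4703719 + L(2135, 78)) = ((-2 + (⅐)*(-1458)²) + 111)*(4703719 + (826 + 78)) = ((-2 + (⅐)*2125764) + 111)*(4703719 + 904) = ((-2 + 2125764/7) + 111)*4704623 = (2125750/7 + 111)*4704623 = (2126527/7)*4704623 = 1429215404903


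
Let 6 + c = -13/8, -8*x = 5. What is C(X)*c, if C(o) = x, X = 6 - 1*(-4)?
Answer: 305/64 ≈ 4.7656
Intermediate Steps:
x = -5/8 (x = -⅛*5 = -5/8 ≈ -0.62500)
X = 10 (X = 6 + 4 = 10)
c = -61/8 (c = -6 - 13/8 = -61/8 ≈ -7.6250)
C(o) = -5/8
C(X)*c = -5/8*(-61/8) = 305/64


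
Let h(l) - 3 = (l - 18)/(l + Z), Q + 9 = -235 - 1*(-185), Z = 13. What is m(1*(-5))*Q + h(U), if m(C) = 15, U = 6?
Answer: -16770/19 ≈ -882.63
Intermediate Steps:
Q = -59 (Q = -9 + (-235 - 1*(-185)) = -9 + (-235 + 185) = -9 - 50 = -59)
h(l) = 3 + (-18 + l)/(13 + l) (h(l) = 3 + (l - 18)/(l + 13) = 3 + (-18 + l)/(13 + l))
m(1*(-5))*Q + h(U) = 15*(-59) + (21 + 4*6)/(13 + 6) = -885 + (21 + 24)/19 = -885 + (1/19)*45 = -885 + 45/19 = -16770/19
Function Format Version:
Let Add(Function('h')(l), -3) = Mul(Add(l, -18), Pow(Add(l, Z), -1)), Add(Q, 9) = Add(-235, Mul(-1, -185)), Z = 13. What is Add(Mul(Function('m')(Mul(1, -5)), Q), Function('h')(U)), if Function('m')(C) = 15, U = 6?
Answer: Rational(-16770, 19) ≈ -882.63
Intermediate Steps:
Q = -59 (Q = Add(-9, Add(-235, Mul(-1, -185))) = Add(-9, Add(-235, 185)) = Add(-9, -50) = -59)
Function('h')(l) = Add(3, Mul(Pow(Add(13, l), -1), Add(-18, l))) (Function('h')(l) = Add(3, Mul(Add(l, -18), Pow(Add(l, 13), -1))) = Add(3, Mul(Add(-18, l), Pow(Add(13, l), -1))) = Add(3, Mul(Pow(Add(13, l), -1), Add(-18, l))))
Add(Mul(Function('m')(Mul(1, -5)), Q), Function('h')(U)) = Add(Mul(15, -59), Mul(Pow(Add(13, 6), -1), Add(21, Mul(4, 6)))) = Add(-885, Mul(Pow(19, -1), Add(21, 24))) = Add(-885, Mul(Rational(1, 19), 45)) = Add(-885, Rational(45, 19)) = Rational(-16770, 19)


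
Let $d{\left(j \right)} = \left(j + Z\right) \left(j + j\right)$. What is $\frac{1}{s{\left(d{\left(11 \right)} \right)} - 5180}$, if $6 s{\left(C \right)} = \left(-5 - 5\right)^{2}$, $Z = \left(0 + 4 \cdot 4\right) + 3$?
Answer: $- \frac{3}{15490} \approx -0.00019367$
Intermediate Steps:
$Z = 19$ ($Z = \left(0 + 16\right) + 3 = 16 + 3 = 19$)
$d{\left(j \right)} = 2 j \left(19 + j\right)$ ($d{\left(j \right)} = \left(j + 19\right) \left(j + j\right) = \left(19 + j\right) 2 j = 2 j \left(19 + j\right)$)
$s{\left(C \right)} = \frac{50}{3}$ ($s{\left(C \right)} = \frac{\left(-5 - 5\right)^{2}}{6} = \frac{\left(-10\right)^{2}}{6} = \frac{1}{6} \cdot 100 = \frac{50}{3}$)
$\frac{1}{s{\left(d{\left(11 \right)} \right)} - 5180} = \frac{1}{\frac{50}{3} - 5180} = \frac{1}{- \frac{15490}{3}} = - \frac{3}{15490}$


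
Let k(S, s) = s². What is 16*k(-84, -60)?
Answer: 57600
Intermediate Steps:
16*k(-84, -60) = 16*(-60)² = 16*3600 = 57600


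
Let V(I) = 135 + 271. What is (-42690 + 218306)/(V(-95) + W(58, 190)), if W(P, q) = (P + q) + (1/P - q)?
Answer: 10185728/26913 ≈ 378.47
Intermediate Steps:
V(I) = 406
W(P, q) = P + 1/P
(-42690 + 218306)/(V(-95) + W(58, 190)) = (-42690 + 218306)/(406 + (58 + 1/58)) = 175616/(406 + (58 + 1/58)) = 175616/(406 + 3365/58) = 175616/(26913/58) = 175616*(58/26913) = 10185728/26913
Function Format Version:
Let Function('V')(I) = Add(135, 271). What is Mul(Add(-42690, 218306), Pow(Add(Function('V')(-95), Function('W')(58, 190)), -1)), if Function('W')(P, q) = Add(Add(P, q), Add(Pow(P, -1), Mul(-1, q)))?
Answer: Rational(10185728, 26913) ≈ 378.47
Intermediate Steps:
Function('V')(I) = 406
Function('W')(P, q) = Add(P, Pow(P, -1))
Mul(Add(-42690, 218306), Pow(Add(Function('V')(-95), Function('W')(58, 190)), -1)) = Mul(Add(-42690, 218306), Pow(Add(406, Add(58, Pow(58, -1))), -1)) = Mul(175616, Pow(Add(406, Add(58, Rational(1, 58))), -1)) = Mul(175616, Pow(Add(406, Rational(3365, 58)), -1)) = Mul(175616, Pow(Rational(26913, 58), -1)) = Mul(175616, Rational(58, 26913)) = Rational(10185728, 26913)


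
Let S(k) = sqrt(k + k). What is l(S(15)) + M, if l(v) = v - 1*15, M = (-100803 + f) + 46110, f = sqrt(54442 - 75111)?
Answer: -54708 + sqrt(30) + I*sqrt(20669) ≈ -54703.0 + 143.77*I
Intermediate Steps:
S(k) = sqrt(2)*sqrt(k) (S(k) = sqrt(2*k) = sqrt(2)*sqrt(k))
f = I*sqrt(20669) (f = sqrt(-20669) = I*sqrt(20669) ≈ 143.77*I)
M = -54693 + I*sqrt(20669) (M = (-100803 + I*sqrt(20669)) + 46110 = -54693 + I*sqrt(20669) ≈ -54693.0 + 143.77*I)
l(v) = -15 + v (l(v) = v - 15 = -15 + v)
l(S(15)) + M = (-15 + sqrt(2)*sqrt(15)) + (-54693 + I*sqrt(20669)) = (-15 + sqrt(30)) + (-54693 + I*sqrt(20669)) = -54708 + sqrt(30) + I*sqrt(20669)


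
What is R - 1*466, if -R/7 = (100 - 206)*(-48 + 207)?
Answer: 117512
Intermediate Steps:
R = 117978 (R = -7*(100 - 206)*(-48 + 207) = -(-742)*159 = -7*(-16854) = 117978)
R - 1*466 = 117978 - 1*466 = 117978 - 466 = 117512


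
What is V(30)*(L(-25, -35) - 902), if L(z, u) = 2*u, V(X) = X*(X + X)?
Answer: -1749600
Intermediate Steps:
V(X) = 2*X**2 (V(X) = X*(2*X) = 2*X**2)
V(30)*(L(-25, -35) - 902) = (2*30**2)*(2*(-35) - 902) = (2*900)*(-70 - 902) = 1800*(-972) = -1749600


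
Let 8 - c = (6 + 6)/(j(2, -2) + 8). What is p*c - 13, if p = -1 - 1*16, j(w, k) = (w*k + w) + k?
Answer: -98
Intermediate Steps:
j(w, k) = k + w + k*w (j(w, k) = (k*w + w) + k = (w + k*w) + k = k + w + k*w)
p = -17 (p = -1 - 16 = -17)
c = 5 (c = 8 - (6 + 6)/((-2 + 2 - 2*2) + 8) = 8 - 12/((-2 + 2 - 4) + 8) = 8 - 12/(-4 + 8) = 8 - 12/4 = 8 - 1*3 = 8 - 3 = 5)
p*c - 13 = -17*5 - 13 = -85 - 13 = -98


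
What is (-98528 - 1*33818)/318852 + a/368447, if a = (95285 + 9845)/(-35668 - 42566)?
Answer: -18700577953067/45053604100674 ≈ -0.41507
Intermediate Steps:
a = -52565/39117 (a = 105130/(-78234) = 105130*(-1/78234) = -52565/39117 ≈ -1.3438)
(-98528 - 1*33818)/318852 + a/368447 = (-98528 - 1*33818)/318852 - 52565/39117/368447 = (-98528 - 33818)*(1/318852) - 52565/39117*1/368447 = -132346*1/318852 - 52565/14412541299 = -66173/159426 - 52565/14412541299 = -18700577953067/45053604100674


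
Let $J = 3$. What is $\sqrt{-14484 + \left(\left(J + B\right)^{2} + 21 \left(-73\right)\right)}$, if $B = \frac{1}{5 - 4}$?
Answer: $i \sqrt{16001} \approx 126.5 i$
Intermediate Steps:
$B = 1$ ($B = 1^{-1} = 1$)
$\sqrt{-14484 + \left(\left(J + B\right)^{2} + 21 \left(-73\right)\right)} = \sqrt{-14484 + \left(\left(3 + 1\right)^{2} + 21 \left(-73\right)\right)} = \sqrt{-14484 - \left(1533 - 4^{2}\right)} = \sqrt{-14484 + \left(16 - 1533\right)} = \sqrt{-14484 - 1517} = \sqrt{-16001} = i \sqrt{16001}$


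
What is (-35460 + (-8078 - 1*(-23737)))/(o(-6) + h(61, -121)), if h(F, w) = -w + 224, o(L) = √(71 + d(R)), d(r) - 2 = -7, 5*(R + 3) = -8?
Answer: -2277115/39653 + 19801*√66/118959 ≈ -56.074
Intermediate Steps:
R = -23/5 (R = -3 + (⅕)*(-8) = -3 - 8/5 = -23/5 ≈ -4.6000)
d(r) = -5 (d(r) = 2 - 7 = -5)
o(L) = √66 (o(L) = √(71 - 5) = √66)
h(F, w) = 224 - w
(-35460 + (-8078 - 1*(-23737)))/(o(-6) + h(61, -121)) = (-35460 + (-8078 - 1*(-23737)))/(√66 + (224 - 1*(-121))) = (-35460 + (-8078 + 23737))/(√66 + (224 + 121)) = (-35460 + 15659)/(√66 + 345) = -19801/(345 + √66)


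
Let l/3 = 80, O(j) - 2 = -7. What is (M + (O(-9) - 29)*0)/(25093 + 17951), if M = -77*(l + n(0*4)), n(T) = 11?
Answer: -19327/43044 ≈ -0.44901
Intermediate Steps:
O(j) = -5 (O(j) = 2 - 7 = -5)
l = 240 (l = 3*80 = 240)
M = -19327 (M = -77*(240 + 11) = -77*251 = -19327)
(M + (O(-9) - 29)*0)/(25093 + 17951) = (-19327 + (-5 - 29)*0)/(25093 + 17951) = (-19327 - 34*0)/43044 = (-19327 + 0)*(1/43044) = -19327*1/43044 = -19327/43044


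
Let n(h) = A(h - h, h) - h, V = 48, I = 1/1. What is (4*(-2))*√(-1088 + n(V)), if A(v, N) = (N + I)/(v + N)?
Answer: -2*I*√163437/3 ≈ -269.52*I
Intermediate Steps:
I = 1
A(v, N) = (1 + N)/(N + v) (A(v, N) = (N + 1)/(v + N) = (1 + N)/(N + v))
n(h) = -h + (1 + h)/h (n(h) = (1 + h)/(h + (h - h)) - h = (1 + h)/(h + 0) - h = (1 + h)/h - h = -h + (1 + h)/h)
(4*(-2))*√(-1088 + n(V)) = (4*(-2))*√(-1088 + (1 + 1/48 - 1*48)) = -8*√(-1088 + (1 + 1/48 - 48)) = -8*√(-1088 - 2255/48) = -2*I*√163437/3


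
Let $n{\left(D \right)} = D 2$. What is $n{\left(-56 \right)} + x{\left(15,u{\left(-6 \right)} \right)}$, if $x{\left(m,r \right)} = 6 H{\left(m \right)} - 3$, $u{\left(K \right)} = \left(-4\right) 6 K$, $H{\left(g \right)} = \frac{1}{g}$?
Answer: $- \frac{573}{5} \approx -114.6$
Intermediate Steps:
$u{\left(K \right)} = - 24 K$
$n{\left(D \right)} = 2 D$
$x{\left(m,r \right)} = -3 + \frac{6}{m}$ ($x{\left(m,r \right)} = \frac{6}{m} - 3 = -3 + \frac{6}{m}$)
$n{\left(-56 \right)} + x{\left(15,u{\left(-6 \right)} \right)} = 2 \left(-56\right) - \left(3 - \frac{6}{15}\right) = -112 + \left(-3 + 6 \cdot \frac{1}{15}\right) = -112 + \left(-3 + \frac{2}{5}\right) = -112 - \frac{13}{5} = - \frac{573}{5}$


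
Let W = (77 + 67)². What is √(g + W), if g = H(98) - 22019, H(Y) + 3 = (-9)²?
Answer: I*√1205 ≈ 34.713*I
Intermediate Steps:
H(Y) = 78 (H(Y) = -3 + (-9)² = -3 + 81 = 78)
W = 20736 (W = 144² = 20736)
g = -21941 (g = 78 - 22019 = -21941)
√(g + W) = √(-21941 + 20736) = √(-1205) = I*√1205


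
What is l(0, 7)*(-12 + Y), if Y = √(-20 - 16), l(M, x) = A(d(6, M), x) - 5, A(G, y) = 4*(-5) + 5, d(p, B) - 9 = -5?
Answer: 240 - 120*I ≈ 240.0 - 120.0*I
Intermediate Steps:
d(p, B) = 4 (d(p, B) = 9 - 5 = 4)
A(G, y) = -15 (A(G, y) = -20 + 5 = -15)
l(M, x) = -20 (l(M, x) = -15 - 5 = -20)
Y = 6*I (Y = √(-36) = 6*I ≈ 6.0*I)
l(0, 7)*(-12 + Y) = -20*(-12 + 6*I) = 240 - 120*I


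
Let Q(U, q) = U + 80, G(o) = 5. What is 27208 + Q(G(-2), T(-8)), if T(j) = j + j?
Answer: 27293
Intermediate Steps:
T(j) = 2*j
Q(U, q) = 80 + U
27208 + Q(G(-2), T(-8)) = 27208 + (80 + 5) = 27208 + 85 = 27293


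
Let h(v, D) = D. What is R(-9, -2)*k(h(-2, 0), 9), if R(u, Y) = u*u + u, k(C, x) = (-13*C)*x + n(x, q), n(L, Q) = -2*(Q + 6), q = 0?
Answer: -864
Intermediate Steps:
n(L, Q) = -12 - 2*Q (n(L, Q) = -2*(6 + Q) = -12 - 2*Q)
k(C, x) = -12 - 13*C*x (k(C, x) = (-13*C)*x + (-12 - 2*0) = -13*C*x + (-12 + 0) = -13*C*x - 12 = -12 - 13*C*x)
R(u, Y) = u + u² (R(u, Y) = u² + u = u + u²)
R(-9, -2)*k(h(-2, 0), 9) = (-9*(1 - 9))*(-12 - 13*0*9) = (-9*(-8))*(-12 + 0) = 72*(-12) = -864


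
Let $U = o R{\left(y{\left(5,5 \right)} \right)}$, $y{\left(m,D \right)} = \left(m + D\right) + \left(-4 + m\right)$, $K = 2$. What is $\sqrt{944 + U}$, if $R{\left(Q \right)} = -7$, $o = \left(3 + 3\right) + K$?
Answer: $2 \sqrt{222} \approx 29.799$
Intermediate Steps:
$y{\left(m,D \right)} = -4 + D + 2 m$ ($y{\left(m,D \right)} = \left(D + m\right) + \left(-4 + m\right) = -4 + D + 2 m$)
$o = 8$ ($o = \left(3 + 3\right) + 2 = 6 + 2 = 8$)
$U = -56$ ($U = 8 \left(-7\right) = -56$)
$\sqrt{944 + U} = \sqrt{944 - 56} = \sqrt{888} = 2 \sqrt{222}$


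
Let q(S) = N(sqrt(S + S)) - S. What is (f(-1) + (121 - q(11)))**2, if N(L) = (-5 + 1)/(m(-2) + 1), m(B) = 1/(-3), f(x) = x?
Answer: 18769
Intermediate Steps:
m(B) = -1/3
N(L) = -6 (N(L) = (-5 + 1)/(-1/3 + 1) = -4/2/3 = -4*3/2 = -6)
q(S) = -6 - S
(f(-1) + (121 - q(11)))**2 = (-1 + (121 - (-6 - 1*11)))**2 = (-1 + (121 - (-6 - 11)))**2 = (-1 + (121 - 1*(-17)))**2 = (-1 + (121 + 17))**2 = (-1 + 138)**2 = 137**2 = 18769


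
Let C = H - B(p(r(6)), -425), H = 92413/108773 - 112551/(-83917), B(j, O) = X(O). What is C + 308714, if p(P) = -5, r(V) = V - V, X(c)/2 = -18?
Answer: 2818260308440394/9127903841 ≈ 3.0875e+5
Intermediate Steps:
X(c) = -36 (X(c) = 2*(-18) = -36)
r(V) = 0
B(j, O) = -36
H = 19997531644/9127903841 (H = 92413*(1/108773) - 112551*(-1/83917) = 92413/108773 + 112551/83917 = 19997531644/9127903841 ≈ 2.1908)
C = 348602069920/9127903841 (C = 19997531644/9127903841 - 1*(-36) = 19997531644/9127903841 + 36 = 348602069920/9127903841 ≈ 38.191)
C + 308714 = 348602069920/9127903841 + 308714 = 2818260308440394/9127903841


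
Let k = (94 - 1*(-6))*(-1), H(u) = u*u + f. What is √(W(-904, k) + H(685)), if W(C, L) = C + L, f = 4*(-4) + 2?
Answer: 3*√52023 ≈ 684.26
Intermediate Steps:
f = -14 (f = -16 + 2 = -14)
H(u) = -14 + u² (H(u) = u*u - 14 = u² - 14 = -14 + u²)
k = -100 (k = (94 + 6)*(-1) = 100*(-1) = -100)
√(W(-904, k) + H(685)) = √((-904 - 100) + (-14 + 685²)) = √(-1004 + (-14 + 469225)) = √(-1004 + 469211) = √468207 = 3*√52023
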